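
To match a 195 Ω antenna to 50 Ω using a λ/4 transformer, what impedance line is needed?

Z_qwt = √(Z_0·R_L) = √(50 × 195) = √9750

Z_qwt ≈ 98.7 Ω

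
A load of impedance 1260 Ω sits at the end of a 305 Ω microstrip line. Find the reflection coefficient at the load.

Γ = 0.61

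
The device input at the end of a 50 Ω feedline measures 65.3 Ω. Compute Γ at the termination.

Γ = 0.133

Γ = (Z_L − Z_0)/(Z_L + Z_0) = (65.3 − 50)/(65.3 + 50) = 15.3/115.3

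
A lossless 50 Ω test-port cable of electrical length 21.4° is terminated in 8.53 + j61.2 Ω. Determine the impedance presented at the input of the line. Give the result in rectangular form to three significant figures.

tan(βl) = tan(21.4°) = 0.392
Z_in = Z_0·(Z_L + jZ_0·tanβl)/(Z_0 + jZ_L·tanβl)
     = 50·(8.53 + j80.8)/(26 + j3.34)

Z_in ≈ 35.8 + j151 Ω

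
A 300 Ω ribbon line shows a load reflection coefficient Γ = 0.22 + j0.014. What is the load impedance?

Z_L = Z_0·(1 + Γ)/(1 − Γ) = 300·(1.22 + j0.014)/(0.78 − j0.014)

Z_L ≈ 469 + j13.8 Ω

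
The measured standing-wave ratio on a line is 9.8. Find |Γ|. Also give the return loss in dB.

|Γ| ≈ 0.815; return loss ≈ 1.78 dB

|Γ| = (S − 1)/(S + 1) = (9.8 − 1)/(9.8 + 1) = 8.8/10.8
RL = −20·log₁₀|Γ| = −20·log₁₀(0.815)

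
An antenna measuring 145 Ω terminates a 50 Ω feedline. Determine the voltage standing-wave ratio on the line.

Γ = (145 − 50)/(145 + 50) = 0.487
VSWR = (1 + 0.487)/(1 − 0.487)

VSWR ≈ 2.9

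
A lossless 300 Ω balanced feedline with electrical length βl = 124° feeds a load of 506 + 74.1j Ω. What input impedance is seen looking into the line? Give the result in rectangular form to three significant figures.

tan(βl) = tan(124°) = -1.48
Z_in = Z_0·(Z_L + jZ_0·tanβl)/(Z_0 + jZ_L·tanβl)
     = 300·(506 − j371)/(410 − j750)

Z_in ≈ 199 + j93.5 Ω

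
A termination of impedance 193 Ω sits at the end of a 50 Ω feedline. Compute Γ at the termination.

Γ = 0.588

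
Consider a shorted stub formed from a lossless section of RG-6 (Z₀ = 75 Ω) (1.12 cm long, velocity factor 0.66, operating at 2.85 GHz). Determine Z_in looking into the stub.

Z_in ≈ +j120 Ω

λ = v/f = 0.66·c / 2.85 GHz = 0.0695 m
βl = 2π·l/λ = 2π × 0.161 = 58°
tan(βl) = 1.6
For a shorted stub, Z_in = jZ_0·tan(βl)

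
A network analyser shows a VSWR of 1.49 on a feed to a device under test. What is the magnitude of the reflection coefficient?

|Γ| ≈ 0.197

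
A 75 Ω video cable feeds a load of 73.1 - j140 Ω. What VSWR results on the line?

Γ = (Z_L − Z_0)/(Z_L + Z_0) = (-1.9 − j140)/(148.1 − j140)
|Γ| = 140/204 = 0.687
VSWR = (1 + |Γ|)/(1 − |Γ|) = 1.69/0.313

VSWR ≈ 5.39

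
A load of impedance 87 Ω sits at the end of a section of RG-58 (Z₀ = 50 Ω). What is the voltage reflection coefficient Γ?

Γ = 0.27

Γ = (Z_L − Z_0)/(Z_L + Z_0) = (87 − 50)/(87 + 50) = 37/137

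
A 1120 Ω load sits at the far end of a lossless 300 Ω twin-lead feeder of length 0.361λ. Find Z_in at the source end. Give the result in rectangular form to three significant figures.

Z_in ≈ 130 + j222 Ω

βl = 2π × 0.361 = 130°
tan(βl) = tan(130°) = -1.19
Z_in = Z_0·(Z_L + jZ_0·tanβl)/(Z_0 + jZ_L·tanβl)
     = 300·(1120 − j358)/(300 − j1340)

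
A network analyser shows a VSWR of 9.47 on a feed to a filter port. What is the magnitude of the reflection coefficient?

|Γ| ≈ 0.809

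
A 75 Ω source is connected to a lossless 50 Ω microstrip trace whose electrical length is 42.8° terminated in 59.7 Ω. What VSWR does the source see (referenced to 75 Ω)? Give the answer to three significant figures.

VSWR ≈ 1.54

tan(βl) = 0.926
Z_in = Z_0·(Z_L + jZ_0·tanβl)/(Z_0 + jZ_L·tanβl) = 49.9 − j8.87 Ω
Γ_s = (Z_in − Z_s)/(Z_in + Z_s) = (-25.1 − j8.87)/(125 − j8.87), |Γ_s| = 0.213
VSWR = (1 + |Γ_s|)/(1 − |Γ_s|)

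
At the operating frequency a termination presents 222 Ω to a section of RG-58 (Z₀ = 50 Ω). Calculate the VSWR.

VSWR ≈ 4.44

For a purely resistive load, VSWR = R_L/Z_0 or Z_0/R_L (whichever > 1) = 222/50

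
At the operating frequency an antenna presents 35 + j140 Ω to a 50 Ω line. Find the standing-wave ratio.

VSWR ≈ 13.3

Γ = (Z_L − Z_0)/(Z_L + Z_0) = (-15 + j140)/(85 + j140)
|Γ| = 141/164 = 0.86
VSWR = (1 + |Γ|)/(1 − |Γ|) = 1.86/0.14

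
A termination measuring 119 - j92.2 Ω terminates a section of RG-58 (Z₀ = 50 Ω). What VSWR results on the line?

VSWR ≈ 3.98

Γ = (Z_L − Z_0)/(Z_L + Z_0) = (69 − j92.2)/(169 − j92.2)
|Γ| = 115/193 = 0.598
VSWR = (1 + |Γ|)/(1 − |Γ|) = 1.6/0.402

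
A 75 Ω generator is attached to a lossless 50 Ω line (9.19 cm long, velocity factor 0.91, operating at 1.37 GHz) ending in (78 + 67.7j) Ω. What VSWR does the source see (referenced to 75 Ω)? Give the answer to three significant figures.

VSWR ≈ 2.88

λ = v/f = 0.91·c / 1.37 GHz = 0.199 m
βl = 2π·l/λ = 2π × 0.461 = 166°
tan(βl) = -0.249
Z_in = Z_0·(Z_L + jZ_0·tanβl)/(Z_0 + jZ_L·tanβl) = 42.7 + j53.7 Ω
Γ_s = (Z_in − Z_s)/(Z_in + Z_s) = (-32.3 + j53.7)/(118 + j53.7), |Γ_s| = 0.484
VSWR = (1 + |Γ_s|)/(1 − |Γ_s|)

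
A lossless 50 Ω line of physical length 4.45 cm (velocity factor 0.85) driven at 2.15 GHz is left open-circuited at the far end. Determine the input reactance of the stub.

λ = v/f = 0.85·c / 2.15 GHz = 0.119 m
βl = 2π·l/λ = 2π × 0.375 = 135°
tan(βl) = -0.998
For an open-circuited stub, Z_in = −jZ_0·cot(βl) = −jZ_0/tan(βl)

X_in ≈ 50.1 Ω (inductive)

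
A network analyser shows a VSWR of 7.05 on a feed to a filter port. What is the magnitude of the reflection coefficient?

|Γ| ≈ 0.752

|Γ| = (S − 1)/(S + 1) = (7.05 − 1)/(7.05 + 1) = 6.05/8.05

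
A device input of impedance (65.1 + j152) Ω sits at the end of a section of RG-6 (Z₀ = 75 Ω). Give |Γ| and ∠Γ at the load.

Γ ≈ 0.737 ∠ 46.4°

Γ = (Z_L − Z_0)/(Z_L + Z_0) = (-9.9 + j152)/(140.1 + j152)
|Γ| = 152/207 = 0.737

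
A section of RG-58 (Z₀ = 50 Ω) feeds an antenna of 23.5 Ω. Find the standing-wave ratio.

VSWR ≈ 2.13

Γ = (23.5 − 50)/(23.5 + 50) = -0.361
VSWR = (1 + 0.361)/(1 − 0.361)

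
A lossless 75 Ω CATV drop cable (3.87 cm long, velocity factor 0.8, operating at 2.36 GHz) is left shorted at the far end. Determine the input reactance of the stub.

X_in ≈ -69.9 Ω (capacitive)

λ = v/f = 0.8·c / 2.36 GHz = 0.102 m
βl = 2π·l/λ = 2π × 0.381 = 137°
tan(βl) = -0.933
For a shorted stub, Z_in = jZ_0·tan(βl)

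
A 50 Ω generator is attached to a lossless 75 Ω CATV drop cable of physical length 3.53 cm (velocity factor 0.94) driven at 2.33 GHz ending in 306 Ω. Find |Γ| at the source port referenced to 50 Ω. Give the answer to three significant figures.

|Γ| ≈ 0.496

λ = v/f = 0.94·c / 2.33 GHz = 0.121 m
βl = 2π·l/λ = 2π × 0.292 = 105°
tan(βl) = -3.73
Z_in = Z_0·(Z_L + jZ_0·tanβl)/(Z_0 + jZ_L·tanβl) = 19.6 + j18.8 Ω
Γ_s = (Z_in − Z_s)/(Z_in + Z_s) = (-30.4 + j18.8)/(69.6 + j18.8), |Γ_s| = 0.496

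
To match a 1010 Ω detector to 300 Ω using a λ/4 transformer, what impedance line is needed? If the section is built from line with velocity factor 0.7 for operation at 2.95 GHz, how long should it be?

Z_qwt ≈ 550 Ω; length ≈ 1.78 cm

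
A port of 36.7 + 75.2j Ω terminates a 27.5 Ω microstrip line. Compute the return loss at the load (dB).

RL ≈ 2.31 dB

Γ = (9.2 + j75.2)/(64.2 + j75.2), |Γ| = 0.766
RL = −20·log₁₀|Γ| = −20·log₁₀(0.766)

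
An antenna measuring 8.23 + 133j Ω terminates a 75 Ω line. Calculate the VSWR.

VSWR ≈ 37.9

Γ = (Z_L − Z_0)/(Z_L + Z_0) = (-66.77 + j133)/(83.23 + j133)
|Γ| = 149/157 = 0.949
VSWR = (1 + |Γ|)/(1 − |Γ|) = 1.95/0.0515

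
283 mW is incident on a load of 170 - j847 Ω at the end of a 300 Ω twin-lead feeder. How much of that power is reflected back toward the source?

|Γ| = |(-130 − j847)/(470 − j847)| = 0.885
|Γ|² = 0.783
P_refl = |Γ|²·P_inc = 221 mW, P_del = (1 − |Γ|²)·P_inc = 61.5 mW

P_reflected ≈ 221 mW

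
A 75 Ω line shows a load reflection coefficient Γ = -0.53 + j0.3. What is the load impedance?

Z_L = Z_0·(1 + Γ)/(1 − Γ) = 75·(0.47 + j0.3)/(1.53 − j0.3)

Z_L ≈ 19.4 + j18.5 Ω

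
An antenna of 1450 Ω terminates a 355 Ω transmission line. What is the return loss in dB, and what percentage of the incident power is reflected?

RL ≈ 4.34 dB; 36.8% of incident power reflected

Γ = (1450 − 355)/(1450 + 355) = 0.607
RL = −20·log₁₀(0.607) = 4.34 dB
P_refl/P_inc = |Γ|² = 0.368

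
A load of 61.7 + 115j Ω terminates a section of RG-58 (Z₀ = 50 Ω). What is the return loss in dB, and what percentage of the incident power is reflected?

Γ = (11.7 + j115)/(111.7 + j115), |Γ| = 0.721
RL = −20·log₁₀(0.721) = 2.84 dB
P_refl/P_inc = |Γ|² = 0.52

RL ≈ 2.84 dB; 52% of incident power reflected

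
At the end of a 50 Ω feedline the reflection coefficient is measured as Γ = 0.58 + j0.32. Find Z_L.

Z_L ≈ 101 + j115 Ω

Z_L = Z_0·(1 + Γ)/(1 − Γ) = 50·(1.58 + j0.32)/(0.42 − j0.32)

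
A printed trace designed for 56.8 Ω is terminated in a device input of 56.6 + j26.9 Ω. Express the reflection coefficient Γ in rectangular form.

Γ ≈ 0.0516 + j0.225

Γ = (Z_L − Z_0)/(Z_L + Z_0) = (-0.2 + j26.9)/(113.4 + j26.9)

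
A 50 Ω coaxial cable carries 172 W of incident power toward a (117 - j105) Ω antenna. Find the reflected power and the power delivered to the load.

P_reflected ≈ 68.6 W; P_delivered ≈ 103 W

|Γ| = |(67 − j105)/(167 − j105)| = 0.631
|Γ|² = 0.399
P_refl = |Γ|²·P_inc = 68.6 W, P_del = (1 − |Γ|²)·P_inc = 103 W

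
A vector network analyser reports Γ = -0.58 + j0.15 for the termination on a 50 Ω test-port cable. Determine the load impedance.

Z_L = Z_0·(1 + Γ)/(1 − Γ) = 50·(0.42 + j0.15)/(1.58 − j0.15)

Z_L ≈ 12.7 + j5.95 Ω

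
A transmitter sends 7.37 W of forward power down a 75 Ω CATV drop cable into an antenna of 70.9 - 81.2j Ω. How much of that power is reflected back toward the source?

P_reflected ≈ 1.75 W

|Γ| = |(-4.1 − j81.2)/(145.9 − j81.2)| = 0.487
|Γ|² = 0.237
P_refl = |Γ|²·P_inc = 1.75 W, P_del = (1 − |Γ|²)·P_inc = 5.62 W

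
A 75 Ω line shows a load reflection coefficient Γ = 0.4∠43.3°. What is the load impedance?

Z_L ≈ 109 + j71.2 Ω

Z_L = Z_0·(1 + Γ)/(1 − Γ) = 75·(1.29 + j0.274)/(0.709 − j0.274)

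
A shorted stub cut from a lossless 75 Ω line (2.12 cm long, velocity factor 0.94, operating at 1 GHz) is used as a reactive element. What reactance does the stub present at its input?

X_in ≈ 38.3 Ω (inductive)

λ = v/f = 0.94·c / 1 GHz = 0.282 m
βl = 2π·l/λ = 2π × 0.0752 = 27.1°
tan(βl) = 0.511
For a shorted stub, Z_in = jZ_0·tan(βl)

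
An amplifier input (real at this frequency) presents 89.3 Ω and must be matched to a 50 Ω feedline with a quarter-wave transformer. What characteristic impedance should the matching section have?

Z_qwt ≈ 66.8 Ω

Z_qwt = √(Z_0·R_L) = √(50 × 89.3) = √4465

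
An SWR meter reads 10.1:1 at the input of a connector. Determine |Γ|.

|Γ| ≈ 0.82

|Γ| = (S − 1)/(S + 1) = (10.1 − 1)/(10.1 + 1) = 9.1/11.1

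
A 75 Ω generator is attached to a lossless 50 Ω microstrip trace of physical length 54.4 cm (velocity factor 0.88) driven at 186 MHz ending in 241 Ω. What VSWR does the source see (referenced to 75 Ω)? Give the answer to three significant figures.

VSWR ≈ 5.05

λ = v/f = 0.88·c / 186 MHz = 1.42 m
βl = 2π·l/λ = 2π × 0.383 = 138°
tan(βl) = -0.901
Z_in = Z_0·(Z_L + jZ_0·tanβl)/(Z_0 + jZ_L·tanβl) = 22 + j50.4 Ω
Γ_s = (Z_in − Z_s)/(Z_in + Z_s) = (-53 + j50.4)/(97 + j50.4), |Γ_s| = 0.669
VSWR = (1 + |Γ_s|)/(1 − |Γ_s|)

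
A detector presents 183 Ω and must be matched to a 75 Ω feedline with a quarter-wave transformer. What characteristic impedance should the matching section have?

Z_qwt = √(Z_0·R_L) = √(75 × 183) = √13720

Z_qwt ≈ 117 Ω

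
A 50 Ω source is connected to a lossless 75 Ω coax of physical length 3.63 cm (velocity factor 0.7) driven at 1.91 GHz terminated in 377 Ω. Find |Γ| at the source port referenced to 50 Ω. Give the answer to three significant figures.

λ = v/f = 0.7·c / 1.91 GHz = 0.11 m
βl = 2π·l/λ = 2π × 0.33 = 119°
tan(βl) = -1.81
Z_in = Z_0·(Z_L + jZ_0·tanβl)/(Z_0 + jZ_L·tanβl) = 19.2 + j39.2 Ω
Γ_s = (Z_in − Z_s)/(Z_in + Z_s) = (-30.8 + j39.2)/(69.2 + j39.2), |Γ_s| = 0.627

|Γ| ≈ 0.627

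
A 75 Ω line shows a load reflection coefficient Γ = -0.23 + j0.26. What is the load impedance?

Z_L ≈ 41.7 + j24.7 Ω

Z_L = Z_0·(1 + Γ)/(1 − Γ) = 75·(0.77 + j0.26)/(1.23 − j0.26)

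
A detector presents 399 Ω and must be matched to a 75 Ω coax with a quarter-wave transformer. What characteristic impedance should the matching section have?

Z_qwt ≈ 173 Ω

Z_qwt = √(Z_0·R_L) = √(75 × 399) = √29920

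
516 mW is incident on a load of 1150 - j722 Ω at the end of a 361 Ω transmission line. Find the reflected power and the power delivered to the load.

|Γ| = |(789 − j722)/(1511 − j722)| = 0.639
|Γ|² = 0.408
P_refl = |Γ|²·P_inc = 210 mW, P_del = (1 − |Γ|²)·P_inc = 306 mW

P_reflected ≈ 210 mW; P_delivered ≈ 306 mW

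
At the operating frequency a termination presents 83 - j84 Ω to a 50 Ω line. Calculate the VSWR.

VSWR ≈ 3.69

Γ = (Z_L − Z_0)/(Z_L + Z_0) = (33 − j84)/(133 − j84)
|Γ| = 90.2/157 = 0.574
VSWR = (1 + |Γ|)/(1 − |Γ|) = 1.57/0.426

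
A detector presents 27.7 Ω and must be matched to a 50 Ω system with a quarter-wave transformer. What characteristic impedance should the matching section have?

Z_qwt = √(Z_0·R_L) = √(50 × 27.7) = √1385

Z_qwt ≈ 37.2 Ω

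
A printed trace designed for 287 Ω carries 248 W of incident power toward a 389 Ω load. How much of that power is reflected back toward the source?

P_reflected ≈ 5.65 W

Γ = (389 − 287)/(389 + 287) = 0.151
|Γ|² = 0.0228
P_refl = |Γ|²·P_inc = 5.65 W, P_del = (1 − |Γ|²)·P_inc = 242 W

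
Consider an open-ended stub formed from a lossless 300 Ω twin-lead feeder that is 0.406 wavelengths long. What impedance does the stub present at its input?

Z_in ≈ +j447 Ω

βl = 2π × 0.406 = 146°
tan(βl) = -0.67
For an open-ended stub, Z_in = −jZ_0·cot(βl) = −jZ_0/tan(βl)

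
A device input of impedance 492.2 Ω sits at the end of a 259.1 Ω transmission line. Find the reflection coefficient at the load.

Γ = 0.31

Γ = (Z_L − Z_0)/(Z_L + Z_0) = (492.2 − 259.1)/(492.2 + 259.1) = 233.1/751.3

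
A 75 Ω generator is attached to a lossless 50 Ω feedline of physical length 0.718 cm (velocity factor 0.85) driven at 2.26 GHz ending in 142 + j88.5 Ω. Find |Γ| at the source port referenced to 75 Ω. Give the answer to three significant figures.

|Γ| ≈ 0.486

λ = v/f = 0.85·c / 2.26 GHz = 0.113 m
βl = 2π·l/λ = 2π × 0.0636 = 22.9°
tan(βl) = 0.423
Z_in = Z_0·(Z_L + jZ_0·tanβl)/(Z_0 + jZ_L·tanβl) = 111 − j94.9 Ω
Γ_s = (Z_in − Z_s)/(Z_in + Z_s) = (36.3 − j94.9)/(186 − j94.9), |Γ_s| = 0.486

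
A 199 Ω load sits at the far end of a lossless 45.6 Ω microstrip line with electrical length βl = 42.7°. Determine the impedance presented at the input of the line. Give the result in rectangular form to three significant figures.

Z_in ≈ 21.4 − j44.1 Ω

tan(βl) = tan(42.7°) = 0.923
Z_in = Z_0·(Z_L + jZ_0·tanβl)/(Z_0 + jZ_L·tanβl)
     = 45.6·(199 + j42.1)/(45.6 + j184)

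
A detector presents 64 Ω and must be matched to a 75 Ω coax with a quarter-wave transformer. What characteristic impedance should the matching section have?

Z_qwt = √(Z_0·R_L) = √(75 × 64) = √4800

Z_qwt ≈ 69.3 Ω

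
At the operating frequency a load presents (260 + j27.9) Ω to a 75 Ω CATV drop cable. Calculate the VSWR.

VSWR ≈ 3.51

Γ = (Z_L − Z_0)/(Z_L + Z_0) = (185 + j27.9)/(335 + j27.9)
|Γ| = 187/336 = 0.557
VSWR = (1 + |Γ|)/(1 − |Γ|) = 1.56/0.443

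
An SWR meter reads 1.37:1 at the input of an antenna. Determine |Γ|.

|Γ| = (S − 1)/(S + 1) = (1.37 − 1)/(1.37 + 1) = 0.37/2.37

|Γ| ≈ 0.156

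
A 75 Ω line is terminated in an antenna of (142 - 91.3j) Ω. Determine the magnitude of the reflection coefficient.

|Γ| ≈ 0.481

Γ = (Z_L − Z_0)/(Z_L + Z_0) = (67 − j91.3)/(217 − j91.3)
|Γ| = 113/235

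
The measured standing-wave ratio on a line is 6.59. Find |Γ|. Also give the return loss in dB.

|Γ| = (S − 1)/(S + 1) = (6.59 − 1)/(6.59 + 1) = 5.59/7.59
RL = −20·log₁₀|Γ| = −20·log₁₀(0.736)

|Γ| ≈ 0.736; return loss ≈ 2.66 dB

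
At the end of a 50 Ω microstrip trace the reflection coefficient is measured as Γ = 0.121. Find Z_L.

Z_L ≈ 63.8 Ω

Z_L = Z_0·(1 + Γ)/(1 − Γ) = 50·(1.12)/(0.879)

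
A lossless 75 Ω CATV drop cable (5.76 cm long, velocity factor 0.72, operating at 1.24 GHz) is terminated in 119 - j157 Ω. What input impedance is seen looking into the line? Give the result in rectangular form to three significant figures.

Z_in ≈ 31.9 + j72.5 Ω

λ = v/f = 0.72·c / 1.24 GHz = 0.174 m
βl = 2π·l/λ = 2π × 0.331 = 119°
tan(βl) = tan(119°) = -1.8
Z_in = Z_0·(Z_L + jZ_0·tanβl)/(Z_0 + jZ_L·tanβl)
     = 75·(119 − j292)/(-208 − j214)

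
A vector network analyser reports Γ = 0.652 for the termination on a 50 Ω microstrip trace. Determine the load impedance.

Z_L ≈ 237 Ω

Z_L = Z_0·(1 + Γ)/(1 − Γ) = 50·(1.65)/(0.348)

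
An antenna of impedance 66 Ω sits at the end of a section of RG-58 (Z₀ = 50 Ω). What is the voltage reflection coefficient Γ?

Γ = 0.138

Γ = (Z_L − Z_0)/(Z_L + Z_0) = (66 − 50)/(66 + 50) = 16/116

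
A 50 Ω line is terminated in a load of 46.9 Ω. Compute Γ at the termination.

Γ = -0.032

Γ = (Z_L − Z_0)/(Z_L + Z_0) = (46.9 − 50)/(46.9 + 50) = -3.1/96.9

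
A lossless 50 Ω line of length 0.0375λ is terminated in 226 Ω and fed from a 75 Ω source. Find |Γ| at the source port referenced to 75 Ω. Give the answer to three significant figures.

|Γ| ≈ 0.527

βl = 2π × 0.0375 = 13.5°
tan(βl) = 0.24
Z_in = Z_0·(Z_L + jZ_0·tanβl)/(Z_0 + jZ_L·tanβl) = 110 − j107 Ω
Γ_s = (Z_in − Z_s)/(Z_in + Z_s) = (34.8 − j107)/(185 − j107), |Γ_s| = 0.527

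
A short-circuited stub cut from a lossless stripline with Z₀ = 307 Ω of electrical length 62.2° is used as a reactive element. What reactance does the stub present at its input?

tan(βl) = 1.9
For a short-circuited stub, Z_in = jZ_0·tan(βl)

X_in ≈ 582 Ω (inductive)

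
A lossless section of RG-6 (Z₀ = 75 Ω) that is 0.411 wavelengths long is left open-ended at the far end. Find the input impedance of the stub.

βl = 2π × 0.411 = 148°
tan(βl) = -0.626
For an open-ended stub, Z_in = −jZ_0·cot(βl) = −jZ_0/tan(βl)

Z_in ≈ +j120 Ω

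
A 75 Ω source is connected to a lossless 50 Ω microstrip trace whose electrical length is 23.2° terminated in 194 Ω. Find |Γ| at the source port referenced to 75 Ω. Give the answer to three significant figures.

tan(βl) = 0.429
Z_in = Z_0·(Z_L + jZ_0·tanβl)/(Z_0 + jZ_L·tanβl) = 61 − j80 Ω
Γ_s = (Z_in − Z_s)/(Z_in + Z_s) = (-14 − j80)/(136 − j80), |Γ_s| = 0.515

|Γ| ≈ 0.515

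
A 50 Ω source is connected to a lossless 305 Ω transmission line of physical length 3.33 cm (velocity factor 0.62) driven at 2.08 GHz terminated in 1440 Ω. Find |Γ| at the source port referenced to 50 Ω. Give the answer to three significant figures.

λ = v/f = 0.62·c / 2.08 GHz = 0.0894 m
βl = 2π·l/λ = 2π × 0.372 = 134°
tan(βl) = -1.03
Z_in = Z_0·(Z_L + jZ_0·tanβl)/(Z_0 + jZ_L·tanβl) = 120 + j271 Ω
Γ_s = (Z_in − Z_s)/(Z_in + Z_s) = (70.1 + j271)/(170 + j271), |Γ_s| = 0.875

|Γ| ≈ 0.875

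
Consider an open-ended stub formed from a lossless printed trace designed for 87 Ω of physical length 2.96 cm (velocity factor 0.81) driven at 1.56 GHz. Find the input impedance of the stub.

Z_in ≈ −j34.4 Ω

λ = v/f = 0.81·c / 1.56 GHz = 0.156 m
βl = 2π·l/λ = 2π × 0.19 = 68.4°
tan(βl) = 2.53
For an open-ended stub, Z_in = −jZ_0·cot(βl) = −jZ_0/tan(βl)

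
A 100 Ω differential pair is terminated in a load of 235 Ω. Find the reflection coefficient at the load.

Γ = 0.403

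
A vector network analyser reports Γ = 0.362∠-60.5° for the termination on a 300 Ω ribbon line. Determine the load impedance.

Z_L ≈ 337 − j244 Ω

Z_L = Z_0·(1 + Γ)/(1 − Γ) = 300·(1.18 − j0.315)/(0.822 + j0.315)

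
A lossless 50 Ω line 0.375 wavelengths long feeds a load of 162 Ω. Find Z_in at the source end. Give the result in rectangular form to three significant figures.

Z_in ≈ 28.2 + j41.3 Ω

βl = 2π × 0.375 = 135°
tan(βl) = tan(135°) = -1
Z_in = Z_0·(Z_L + jZ_0·tanβl)/(Z_0 + jZ_L·tanβl)
     = 50·(162 − j50)/(50 − j162)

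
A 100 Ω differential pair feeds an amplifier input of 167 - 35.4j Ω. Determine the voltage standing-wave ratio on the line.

Γ = (Z_L − Z_0)/(Z_L + Z_0) = (67 − j35.4)/(267 − j35.4)
|Γ| = 75.8/269 = 0.281
VSWR = (1 + |Γ|)/(1 − |Γ|) = 1.28/0.719

VSWR ≈ 1.78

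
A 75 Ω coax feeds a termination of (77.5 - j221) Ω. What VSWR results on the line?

Γ = (Z_L − Z_0)/(Z_L + Z_0) = (2.5 − j221)/(152.5 − j221)
|Γ| = 221/269 = 0.823
VSWR = (1 + |Γ|)/(1 − |Γ|) = 1.82/0.177

VSWR ≈ 10.3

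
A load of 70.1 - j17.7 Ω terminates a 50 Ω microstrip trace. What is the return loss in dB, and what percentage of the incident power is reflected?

Γ = (20.1 − j17.7)/(120.1 − j17.7), |Γ| = 0.221
RL = −20·log₁₀(0.221) = 13.1 dB
P_refl/P_inc = |Γ|² = 0.0487

RL ≈ 13.1 dB; 4.87% of incident power reflected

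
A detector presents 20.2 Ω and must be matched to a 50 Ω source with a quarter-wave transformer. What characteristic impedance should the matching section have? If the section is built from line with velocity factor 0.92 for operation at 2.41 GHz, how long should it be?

Z_qwt = √(Z_0·R_L) = √(50 × 20.2) = √1010
λ = 0.92·c/f = 0.115 m, so l = λ/4 = 0.0286 m

Z_qwt ≈ 31.8 Ω; length ≈ 2.86 cm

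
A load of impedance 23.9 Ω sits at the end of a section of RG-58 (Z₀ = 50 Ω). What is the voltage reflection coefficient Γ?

Γ = (Z_L − Z_0)/(Z_L + Z_0) = (23.9 − 50)/(23.9 + 50) = -26.1/73.9

Γ = -0.353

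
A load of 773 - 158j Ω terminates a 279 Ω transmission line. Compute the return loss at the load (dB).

Γ = (494 − j158)/(1052 − j158), |Γ| = 0.488
RL = −20·log₁₀|Γ| = −20·log₁₀(0.488)

RL ≈ 6.24 dB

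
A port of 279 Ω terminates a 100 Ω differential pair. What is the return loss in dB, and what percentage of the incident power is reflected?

Γ = (279 − 100)/(279 + 100) = 0.472
RL = −20·log₁₀(0.472) = 6.52 dB
P_refl/P_inc = |Γ|² = 0.223

RL ≈ 6.52 dB; 22.3% of incident power reflected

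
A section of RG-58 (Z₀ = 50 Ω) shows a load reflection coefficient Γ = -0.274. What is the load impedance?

Z_L ≈ 28.5 Ω

Z_L = Z_0·(1 + Γ)/(1 − Γ) = 50·(0.726)/(1.27)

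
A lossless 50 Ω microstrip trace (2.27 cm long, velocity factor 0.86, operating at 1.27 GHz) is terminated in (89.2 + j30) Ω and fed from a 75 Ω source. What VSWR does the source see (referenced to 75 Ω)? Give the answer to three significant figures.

λ = v/f = 0.86·c / 1.27 GHz = 0.203 m
βl = 2π·l/λ = 2π × 0.112 = 40.2°
tan(βl) = 0.846
Z_in = Z_0·(Z_L + jZ_0·tanβl)/(Z_0 + jZ_L·tanβl) = 60.7 − j39.3 Ω
Γ_s = (Z_in − Z_s)/(Z_in + Z_s) = (-14.3 − j39.3)/(136 − j39.3), |Γ_s| = 0.296
VSWR = (1 + |Γ_s|)/(1 − |Γ_s|)

VSWR ≈ 1.84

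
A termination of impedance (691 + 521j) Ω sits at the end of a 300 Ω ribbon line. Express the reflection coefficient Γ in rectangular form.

Γ = (Z_L − Z_0)/(Z_L + Z_0) = (391 + j521)/(991 + j521)

Γ ≈ 0.526 + j0.249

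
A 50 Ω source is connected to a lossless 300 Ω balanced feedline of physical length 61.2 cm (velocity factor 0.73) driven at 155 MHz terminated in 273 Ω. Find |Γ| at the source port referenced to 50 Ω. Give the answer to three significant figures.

|Γ| ≈ 0.699

λ = v/f = 0.73·c / 155 MHz = 1.41 m
βl = 2π·l/λ = 2π × 0.433 = 156°
tan(βl) = -0.447
Z_in = Z_0·(Z_L + jZ_0·tanβl)/(Z_0 + jZ_L·tanβl) = 281 − j19.8 Ω
Γ_s = (Z_in − Z_s)/(Z_in + Z_s) = (231 − j19.8)/(331 − j19.8), |Γ_s| = 0.699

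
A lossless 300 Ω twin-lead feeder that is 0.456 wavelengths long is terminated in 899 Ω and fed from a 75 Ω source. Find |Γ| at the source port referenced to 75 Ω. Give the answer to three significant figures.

βl = 2π × 0.456 = 164°
tan(βl) = -0.284
Z_in = Z_0·(Z_L + jZ_0·tanβl)/(Z_0 + jZ_L·tanβl) = 564 + j394 Ω
Γ_s = (Z_in − Z_s)/(Z_in + Z_s) = (489 + j394)/(639 + j394), |Γ_s| = 0.837

|Γ| ≈ 0.837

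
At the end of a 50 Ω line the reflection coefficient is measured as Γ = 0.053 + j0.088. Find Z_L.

Z_L ≈ 54.7 + j9.73 Ω

Z_L = Z_0·(1 + Γ)/(1 − Γ) = 50·(1.05 + j0.088)/(0.947 − j0.088)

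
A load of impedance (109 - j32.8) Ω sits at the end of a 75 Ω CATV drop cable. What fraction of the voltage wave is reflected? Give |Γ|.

|Γ| ≈ 0.253

Γ = (Z_L − Z_0)/(Z_L + Z_0) = (34 − j32.8)/(184 − j32.8)
|Γ| = 47.2/187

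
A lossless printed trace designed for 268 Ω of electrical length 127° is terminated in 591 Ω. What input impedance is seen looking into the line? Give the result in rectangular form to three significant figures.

Z_in ≈ 171 + j144 Ω

tan(βl) = tan(127°) = -1.33
Z_in = Z_0·(Z_L + jZ_0·tanβl)/(Z_0 + jZ_L·tanβl)
     = 268·(591 − j356)/(268 − j784)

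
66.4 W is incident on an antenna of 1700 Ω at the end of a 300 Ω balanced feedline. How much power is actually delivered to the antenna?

Γ = (1700 − 300)/(1700 + 300) = 0.7
|Γ|² = 0.49
P_refl = |Γ|²·P_inc = 32.5 W, P_del = (1 − |Γ|²)·P_inc = 33.9 W

P_delivered ≈ 33.9 W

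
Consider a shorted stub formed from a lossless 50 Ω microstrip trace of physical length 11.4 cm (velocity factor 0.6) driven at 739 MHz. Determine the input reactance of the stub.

X_in ≈ -10.2 Ω (capacitive)

λ = v/f = 0.6·c / 739 MHz = 0.244 m
βl = 2π·l/λ = 2π × 0.468 = 168°
tan(βl) = -0.204
For a shorted stub, Z_in = jZ_0·tan(βl)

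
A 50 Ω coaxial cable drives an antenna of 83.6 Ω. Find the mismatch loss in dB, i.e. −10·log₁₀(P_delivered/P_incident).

Γ = (83.6 − 50)/(83.6 + 50) = 0.251
|Γ|² = 0.0633, so P_del/P_inc = 1 − |Γ|² = 0.937
ML = −10·log₁₀(1 − |Γ|²)

mismatch loss ≈ 0.284 dB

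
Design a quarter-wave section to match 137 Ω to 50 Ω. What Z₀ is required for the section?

Z_qwt ≈ 82.8 Ω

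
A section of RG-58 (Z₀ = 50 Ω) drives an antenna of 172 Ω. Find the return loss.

Γ = (172 − 50)/(172 + 50) = 0.55
RL = −20·log₁₀|Γ| = −20·log₁₀(0.55)

RL ≈ 5.2 dB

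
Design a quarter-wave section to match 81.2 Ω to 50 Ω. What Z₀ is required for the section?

Z_qwt = √(Z_0·R_L) = √(50 × 81.2) = √4060

Z_qwt ≈ 63.7 Ω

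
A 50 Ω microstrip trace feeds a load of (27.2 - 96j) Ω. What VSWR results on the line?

VSWR ≈ 9.05

Γ = (Z_L − Z_0)/(Z_L + Z_0) = (-22.8 − j96)/(77.2 − j96)
|Γ| = 98.7/123 = 0.801
VSWR = (1 + |Γ|)/(1 − |Γ|) = 1.8/0.199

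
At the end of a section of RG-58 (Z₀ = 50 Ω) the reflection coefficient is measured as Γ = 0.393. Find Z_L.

Z_L ≈ 115 Ω

Z_L = Z_0·(1 + Γ)/(1 − Γ) = 50·(1.39)/(0.607)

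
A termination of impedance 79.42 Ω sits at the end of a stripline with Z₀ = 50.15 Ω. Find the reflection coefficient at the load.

Γ = 0.226

Γ = (Z_L − Z_0)/(Z_L + Z_0) = (79.42 − 50.15)/(79.42 + 50.15) = 29.27/129.6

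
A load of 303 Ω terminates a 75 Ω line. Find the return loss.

Γ = (303 − 75)/(303 + 75) = 0.603
RL = −20·log₁₀|Γ| = −20·log₁₀(0.603)

RL ≈ 4.39 dB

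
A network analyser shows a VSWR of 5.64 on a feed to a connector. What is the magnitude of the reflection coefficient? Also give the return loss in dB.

|Γ| ≈ 0.699; return loss ≈ 3.11 dB

|Γ| = (S − 1)/(S + 1) = (5.64 − 1)/(5.64 + 1) = 4.64/6.64
RL = −20·log₁₀|Γ| = −20·log₁₀(0.699)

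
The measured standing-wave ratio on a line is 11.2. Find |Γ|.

|Γ| = (S − 1)/(S + 1) = (11.2 − 1)/(11.2 + 1) = 10.2/12.2

|Γ| ≈ 0.836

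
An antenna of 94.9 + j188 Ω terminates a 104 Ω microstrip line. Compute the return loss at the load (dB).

RL ≈ 3.25 dB

Γ = (-9.1 + j188)/(198.9 + j188), |Γ| = 0.688
RL = −20·log₁₀|Γ| = −20·log₁₀(0.688)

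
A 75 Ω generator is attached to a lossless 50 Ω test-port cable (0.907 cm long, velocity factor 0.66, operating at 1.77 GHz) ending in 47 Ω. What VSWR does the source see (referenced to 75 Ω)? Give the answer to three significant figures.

λ = v/f = 0.66·c / 1.77 GHz = 0.112 m
βl = 2π·l/λ = 2π × 0.0811 = 29.2°
tan(βl) = 0.559
Z_in = Z_0·(Z_L + jZ_0·tanβl)/(Z_0 + jZ_L·tanβl) = 48.3 + j2.55 Ω
Γ_s = (Z_in − Z_s)/(Z_in + Z_s) = (-26.7 + j2.55)/(123 + j2.55), |Γ_s| = 0.217
VSWR = (1 + |Γ_s|)/(1 − |Γ_s|)

VSWR ≈ 1.55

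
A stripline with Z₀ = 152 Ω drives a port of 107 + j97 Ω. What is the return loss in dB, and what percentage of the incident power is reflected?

RL ≈ 8.25 dB; 14.9% of incident power reflected

Γ = (-45 + j97)/(259 + j97), |Γ| = 0.387
RL = −20·log₁₀(0.387) = 8.25 dB
P_refl/P_inc = |Γ|² = 0.149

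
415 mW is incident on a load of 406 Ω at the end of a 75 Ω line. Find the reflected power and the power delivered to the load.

Γ = (406 − 75)/(406 + 75) = 0.688
|Γ|² = 0.474
P_refl = |Γ|²·P_inc = 197 mW, P_del = (1 − |Γ|²)·P_inc = 218 mW

P_reflected ≈ 197 mW; P_delivered ≈ 218 mW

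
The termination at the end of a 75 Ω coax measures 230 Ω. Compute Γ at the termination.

Γ = (Z_L − Z_0)/(Z_L + Z_0) = (230 − 75)/(230 + 75) = 155/305

Γ = 0.508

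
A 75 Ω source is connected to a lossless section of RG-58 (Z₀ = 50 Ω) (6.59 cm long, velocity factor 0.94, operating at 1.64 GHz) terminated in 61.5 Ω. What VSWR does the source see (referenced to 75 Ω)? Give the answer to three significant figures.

λ = v/f = 0.94·c / 1.64 GHz = 0.172 m
βl = 2π·l/λ = 2π × 0.383 = 138°
tan(βl) = -0.901
Z_in = Z_0·(Z_L + jZ_0·tanβl)/(Z_0 + jZ_L·tanβl) = 50 + j10.4 Ω
Γ_s = (Z_in − Z_s)/(Z_in + Z_s) = (-25 + j10.4)/(125 + j10.4), |Γ_s| = 0.216
VSWR = (1 + |Γ_s|)/(1 − |Γ_s|)

VSWR ≈ 1.55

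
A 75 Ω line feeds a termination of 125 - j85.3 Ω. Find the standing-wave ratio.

VSWR ≈ 2.67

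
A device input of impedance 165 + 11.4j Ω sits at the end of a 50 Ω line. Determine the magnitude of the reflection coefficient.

Γ = (Z_L − Z_0)/(Z_L + Z_0) = (115 + j11.4)/(215 + j11.4)
|Γ| = 116/215

|Γ| ≈ 0.537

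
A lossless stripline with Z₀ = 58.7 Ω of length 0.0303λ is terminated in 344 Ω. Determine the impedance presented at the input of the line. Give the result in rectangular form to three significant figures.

Z_in ≈ 157 − j166 Ω

βl = 2π × 0.0303 = 10.9°
tan(βl) = tan(10.9°) = 0.193
Z_in = Z_0·(Z_L + jZ_0·tanβl)/(Z_0 + jZ_L·tanβl)
     = 58.7·(344 + j11.3)/(58.7 + j66.3)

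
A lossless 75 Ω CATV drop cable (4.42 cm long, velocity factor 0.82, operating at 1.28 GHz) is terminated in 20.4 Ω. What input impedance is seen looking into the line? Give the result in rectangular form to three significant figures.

Z_in ≈ 230 + j97.6 Ω

λ = v/f = 0.82·c / 1.28 GHz = 0.192 m
βl = 2π·l/λ = 2π × 0.23 = 82.8°
tan(βl) = tan(82.8°) = 7.91
Z_in = Z_0·(Z_L + jZ_0·tanβl)/(Z_0 + jZ_L·tanβl)
     = 75·(20.4 + j593)/(75 + j161)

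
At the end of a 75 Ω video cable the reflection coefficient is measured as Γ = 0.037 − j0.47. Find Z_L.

Z_L = Z_0·(1 + Γ)/(1 − Γ) = 75·(1.04 − j0.47)/(0.963 + j0.47)

Z_L ≈ 50.8 − j61.4 Ω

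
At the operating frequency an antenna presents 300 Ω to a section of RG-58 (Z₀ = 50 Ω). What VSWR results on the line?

Γ = (300 − 50)/(300 + 50) = 0.714
VSWR = (1 + 0.714)/(1 − 0.714)

VSWR ≈ 6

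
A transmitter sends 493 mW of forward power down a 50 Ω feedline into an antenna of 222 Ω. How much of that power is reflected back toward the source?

P_reflected ≈ 197 mW

Γ = (222 − 50)/(222 + 50) = 0.632
|Γ|² = 0.4
P_refl = |Γ|²·P_inc = 197 mW, P_del = (1 − |Γ|²)·P_inc = 296 mW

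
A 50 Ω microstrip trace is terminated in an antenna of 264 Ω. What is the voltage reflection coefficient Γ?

Γ = (Z_L − Z_0)/(Z_L + Z_0) = (264 − 50)/(264 + 50) = 214/314

Γ = 0.682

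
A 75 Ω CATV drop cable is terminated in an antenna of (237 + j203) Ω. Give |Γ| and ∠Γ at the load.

Γ ≈ 0.698 ∠ 18.4°

Γ = (Z_L − Z_0)/(Z_L + Z_0) = (162 + j203)/(312 + j203)
|Γ| = 260/372 = 0.698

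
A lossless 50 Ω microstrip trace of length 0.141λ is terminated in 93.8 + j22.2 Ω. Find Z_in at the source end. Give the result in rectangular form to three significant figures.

Z_in ≈ 42.7 − j32.3 Ω

βl = 2π × 0.141 = 50.8°
tan(βl) = tan(50.8°) = 1.22
Z_in = Z_0·(Z_L + jZ_0·tanβl)/(Z_0 + jZ_L·tanβl)
     = 50·(93.8 + j83.4)/(22.8 + j115)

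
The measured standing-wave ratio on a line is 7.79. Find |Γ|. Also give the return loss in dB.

|Γ| = (S − 1)/(S + 1) = (7.79 − 1)/(7.79 + 1) = 6.79/8.79
RL = −20·log₁₀|Γ| = −20·log₁₀(0.772)

|Γ| ≈ 0.772; return loss ≈ 2.24 dB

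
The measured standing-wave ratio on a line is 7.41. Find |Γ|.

|Γ| = (S − 1)/(S + 1) = (7.41 − 1)/(7.41 + 1) = 6.41/8.41

|Γ| ≈ 0.762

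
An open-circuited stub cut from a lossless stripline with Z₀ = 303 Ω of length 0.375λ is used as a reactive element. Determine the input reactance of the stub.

X_in ≈ 303 Ω (inductive)

βl = 2π × 0.375 = 135°
tan(βl) = -1
For an open-circuited stub, Z_in = −jZ_0·cot(βl) = −jZ_0/tan(βl)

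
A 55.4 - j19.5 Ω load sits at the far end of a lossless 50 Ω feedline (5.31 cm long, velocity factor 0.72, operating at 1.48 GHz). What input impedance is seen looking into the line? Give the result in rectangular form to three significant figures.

λ = v/f = 0.72·c / 1.48 GHz = 0.146 m
βl = 2π·l/λ = 2π × 0.364 = 131°
tan(βl) = tan(131°) = -1.15
Z_in = Z_0·(Z_L + jZ_0·tanβl)/(Z_0 + jZ_L·tanβl)
     = 50·(55.4 − j77.1)/(27.6 − j63.8)

Z_in ≈ 66.7 + j14.6 Ω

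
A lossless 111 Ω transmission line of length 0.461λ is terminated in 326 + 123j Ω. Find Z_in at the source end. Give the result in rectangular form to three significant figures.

Z_in ≈ 160 + j166 Ω

βl = 2π × 0.461 = 166°
tan(βl) = tan(166°) = -0.25
Z_in = Z_0·(Z_L + jZ_0·tanβl)/(Z_0 + jZ_L·tanβl)
     = 111·(326 + j95.2)/(142 − j81.5)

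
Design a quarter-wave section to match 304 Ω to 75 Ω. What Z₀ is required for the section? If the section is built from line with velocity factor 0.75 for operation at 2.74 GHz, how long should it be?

Z_qwt ≈ 151 Ω; length ≈ 2.05 cm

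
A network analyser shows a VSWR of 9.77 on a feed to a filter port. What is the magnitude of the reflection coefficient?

|Γ| ≈ 0.814

|Γ| = (S − 1)/(S + 1) = (9.77 − 1)/(9.77 + 1) = 8.77/10.8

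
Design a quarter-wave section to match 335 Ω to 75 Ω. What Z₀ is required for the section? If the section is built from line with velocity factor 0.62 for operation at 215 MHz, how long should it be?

Z_qwt = √(Z_0·R_L) = √(75 × 335) = √25120
λ = 0.62·c/f = 0.865 m, so l = λ/4 = 0.216 m

Z_qwt ≈ 159 Ω; length ≈ 21.6 cm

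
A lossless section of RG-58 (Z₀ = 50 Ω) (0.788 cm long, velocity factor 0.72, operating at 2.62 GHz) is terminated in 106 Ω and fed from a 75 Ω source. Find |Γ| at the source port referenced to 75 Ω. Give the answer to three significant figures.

λ = v/f = 0.72·c / 2.62 GHz = 0.0824 m
βl = 2π·l/λ = 2π × 0.0956 = 34.4°
tan(βl) = 0.685
Z_in = Z_0·(Z_L + jZ_0·tanβl)/(Z_0 + jZ_L·tanβl) = 50.1 − j38.5 Ω
Γ_s = (Z_in − Z_s)/(Z_in + Z_s) = (-24.9 − j38.5)/(125 − j38.5), |Γ_s| = 0.35

|Γ| ≈ 0.35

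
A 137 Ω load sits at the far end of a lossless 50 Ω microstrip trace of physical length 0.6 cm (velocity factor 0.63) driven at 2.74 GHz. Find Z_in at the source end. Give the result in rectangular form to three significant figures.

λ = v/f = 0.63·c / 2.74 GHz = 0.069 m
βl = 2π·l/λ = 2π × 0.087 = 31.3°
tan(βl) = tan(31.3°) = 0.608
Z_in = Z_0·(Z_L + jZ_0·tanβl)/(Z_0 + jZ_L·tanβl)
     = 50·(137 + j30.4)/(50 + j83.3)

Z_in ≈ 49.7 − j52.4 Ω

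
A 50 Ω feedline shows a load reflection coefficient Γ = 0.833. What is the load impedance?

Z_L ≈ 549 Ω

Z_L = Z_0·(1 + Γ)/(1 − Γ) = 50·(1.83)/(0.167)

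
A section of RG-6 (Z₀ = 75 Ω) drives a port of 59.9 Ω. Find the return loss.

RL ≈ 19 dB

Γ = (59.9 − 75)/(59.9 + 75) = -0.112
RL = −20·log₁₀|Γ| = −20·log₁₀(0.112)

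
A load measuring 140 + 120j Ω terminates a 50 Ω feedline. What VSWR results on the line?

Γ = (Z_L − Z_0)/(Z_L + Z_0) = (90 + j120)/(190 + j120)
|Γ| = 150/225 = 0.667
VSWR = (1 + |Γ|)/(1 − |Γ|) = 1.67/0.333

VSWR ≈ 5.01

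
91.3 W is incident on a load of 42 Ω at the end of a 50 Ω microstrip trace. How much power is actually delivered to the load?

P_delivered ≈ 90.6 W

Γ = (42 − 50)/(42 + 50) = -0.087
|Γ|² = 0.00756
P_refl = |Γ|²·P_inc = 0.69 W, P_del = (1 − |Γ|²)·P_inc = 90.6 W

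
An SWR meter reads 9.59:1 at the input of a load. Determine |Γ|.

|Γ| ≈ 0.811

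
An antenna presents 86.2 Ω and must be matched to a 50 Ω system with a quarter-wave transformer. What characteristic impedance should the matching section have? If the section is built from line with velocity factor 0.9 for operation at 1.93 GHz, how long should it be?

Z_qwt = √(Z_0·R_L) = √(50 × 86.2) = √4310
λ = 0.9·c/f = 0.14 m, so l = λ/4 = 0.035 m

Z_qwt ≈ 65.7 Ω; length ≈ 3.5 cm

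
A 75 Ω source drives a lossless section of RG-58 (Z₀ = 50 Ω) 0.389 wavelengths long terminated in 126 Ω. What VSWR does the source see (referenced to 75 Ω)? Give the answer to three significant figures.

βl = 2π × 0.389 = 140°
tan(βl) = -0.838
Z_in = Z_0·(Z_L + jZ_0·tanβl)/(Z_0 + jZ_L·tanβl) = 39.3 + j41.1 Ω
Γ_s = (Z_in − Z_s)/(Z_in + Z_s) = (-35.7 + j41.1)/(114 + j41.1), |Γ_s| = 0.448
VSWR = (1 + |Γ_s|)/(1 − |Γ_s|)

VSWR ≈ 2.62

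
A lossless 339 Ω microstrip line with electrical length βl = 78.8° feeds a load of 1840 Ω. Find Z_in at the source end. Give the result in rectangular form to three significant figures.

Z_in ≈ 64.8 − j64.8 Ω

tan(βl) = tan(78.8°) = 5.05
Z_in = Z_0·(Z_L + jZ_0·tanβl)/(Z_0 + jZ_L·tanβl)
     = 339·(1840 + j1710)/(339 + j9290)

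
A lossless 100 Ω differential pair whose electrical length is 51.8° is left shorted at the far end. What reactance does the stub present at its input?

X_in ≈ 127 Ω (inductive)

tan(βl) = 1.27
For a shorted stub, Z_in = jZ_0·tan(βl)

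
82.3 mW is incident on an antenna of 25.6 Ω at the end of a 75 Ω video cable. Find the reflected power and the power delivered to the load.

Γ = (25.6 − 75)/(25.6 + 75) = -0.491
|Γ|² = 0.241
P_refl = |Γ|²·P_inc = 19.8 mW, P_del = (1 − |Γ|²)·P_inc = 62.5 mW

P_reflected ≈ 19.8 mW; P_delivered ≈ 62.5 mW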